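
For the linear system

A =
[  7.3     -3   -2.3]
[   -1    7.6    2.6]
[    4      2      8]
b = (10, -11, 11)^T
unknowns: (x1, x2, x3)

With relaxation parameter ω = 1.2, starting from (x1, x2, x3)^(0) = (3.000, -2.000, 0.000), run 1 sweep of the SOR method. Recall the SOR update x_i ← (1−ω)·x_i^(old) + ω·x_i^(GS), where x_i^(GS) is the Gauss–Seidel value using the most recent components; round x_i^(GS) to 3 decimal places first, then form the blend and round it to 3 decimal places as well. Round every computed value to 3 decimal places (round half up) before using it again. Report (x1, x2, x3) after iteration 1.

Iteration 1:
  x1: GS value = (10 - (-3)·-2.000 - (-2.3)·0.000) / (7.3) = 0.548;  x1 ← (1−ω)·3.000 + ω·0.548 = 0.058
  x2: GS value = (-11 - (-1)·0.058 - (2.6)·0.000) / (7.6) = -1.440;  x2 ← (1−ω)·-2.000 + ω·-1.440 = -1.328
  x3: GS value = (11 - (4)·0.058 - (2)·-1.328) / (8) = 1.678;  x3 ← (1−ω)·0.000 + ω·1.678 = 2.014

(0.058, -1.328, 2.014)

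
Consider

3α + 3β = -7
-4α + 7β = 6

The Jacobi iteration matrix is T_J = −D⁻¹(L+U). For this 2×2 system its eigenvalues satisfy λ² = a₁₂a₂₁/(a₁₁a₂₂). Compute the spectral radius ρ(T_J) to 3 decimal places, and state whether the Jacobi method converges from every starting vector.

a₁₂a₂₁/(a₁₁a₂₂) = (3)·(-4) / ((3)·(7)) = -0.571429
ρ = √|-0.571429| = √0.571429 = 0.756
ρ < 1, so Jacobi converges

0.756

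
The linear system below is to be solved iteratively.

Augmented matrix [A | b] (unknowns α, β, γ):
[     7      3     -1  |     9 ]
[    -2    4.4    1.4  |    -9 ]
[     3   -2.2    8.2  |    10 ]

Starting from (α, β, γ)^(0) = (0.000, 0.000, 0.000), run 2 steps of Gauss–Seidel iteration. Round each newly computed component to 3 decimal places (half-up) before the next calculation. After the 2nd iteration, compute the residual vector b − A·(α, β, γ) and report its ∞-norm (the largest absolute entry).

0.779

Iteration 1:
  α = (9 - (3)·0.000 - (-1)·0.000) / (7) = 1.286
  β = (-9 - (-2)·1.286 - (1.4)·0.000) / (4.4) = -1.461
  γ = (10 - (3)·1.286 - (-2.2)·-1.461) / (8.2) = 0.357
Iteration 2:
  α = (9 - (3)·-1.461 - (-1)·0.357) / (7) = 1.963
  β = (-9 - (-2)·1.963 - (1.4)·0.357) / (4.4) = -1.267
  γ = (10 - (3)·1.963 - (-2.2)·-1.267) / (8.2) = 0.161
Residual b − A·x = (-0.779, 0.275, 0.003); ∞-norm = 0.779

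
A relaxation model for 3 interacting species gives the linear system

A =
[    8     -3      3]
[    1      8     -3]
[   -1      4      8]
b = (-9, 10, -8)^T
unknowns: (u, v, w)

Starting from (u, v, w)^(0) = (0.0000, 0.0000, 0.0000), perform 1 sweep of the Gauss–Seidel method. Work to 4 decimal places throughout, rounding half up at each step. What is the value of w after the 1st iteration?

-1.8359

Iteration 1:
  u = (-9 - (-3)·0.0000 - (3)·0.0000) / (8) = -1.1250
  v = (10 - (1)·-1.1250 - (-3)·0.0000) / (8) = 1.3906
  w = (-8 - (-1)·-1.1250 - (4)·1.3906) / (8) = -1.8359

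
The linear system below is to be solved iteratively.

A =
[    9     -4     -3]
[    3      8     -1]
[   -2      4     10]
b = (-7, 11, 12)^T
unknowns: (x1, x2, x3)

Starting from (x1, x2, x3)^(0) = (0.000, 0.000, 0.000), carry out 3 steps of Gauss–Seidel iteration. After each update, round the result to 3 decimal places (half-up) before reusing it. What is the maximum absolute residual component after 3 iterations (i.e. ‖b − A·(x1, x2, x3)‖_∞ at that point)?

0.114

Iteration 1:
  x1 = (-7 - (-4)·0.000 - (-3)·0.000) / (9) = -0.778
  x2 = (11 - (3)·-0.778 - (-1)·0.000) / (8) = 1.667
  x3 = (12 - (-2)·-0.778 - (4)·1.667) / (10) = 0.378
Iteration 2:
  x1 = (-7 - (-4)·1.667 - (-3)·0.378) / (9) = 0.089
  x2 = (11 - (3)·0.089 - (-1)·0.378) / (8) = 1.389
  x3 = (12 - (-2)·0.089 - (4)·1.389) / (10) = 0.662
Iteration 3:
  x1 = (-7 - (-4)·1.389 - (-3)·0.662) / (9) = 0.060
  x2 = (11 - (3)·0.060 - (-1)·0.662) / (8) = 1.435
  x3 = (12 - (-2)·0.060 - (4)·1.435) / (10) = 0.638
Residual b − A·x = (0.114, -0.022, 0.000); ∞-norm = 0.114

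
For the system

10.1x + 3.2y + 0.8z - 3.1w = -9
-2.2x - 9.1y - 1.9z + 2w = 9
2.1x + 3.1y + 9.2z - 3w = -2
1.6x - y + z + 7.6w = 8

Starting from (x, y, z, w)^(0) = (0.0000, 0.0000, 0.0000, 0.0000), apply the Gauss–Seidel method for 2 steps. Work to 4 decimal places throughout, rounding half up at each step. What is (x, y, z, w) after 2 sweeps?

Iteration 1:
  x = (-9 - (3.2)·0.0000 - (0.8)·0.0000 - (-3.1)·0.0000) / (10.1) = -0.8911
  y = (9 - (-2.2)·-0.8911 - (-1.9)·0.0000 - (2)·0.0000) / (-9.1) = -0.7736
  z = (-2 - (2.1)·-0.8911 - (3.1)·-0.7736 - (-3)·0.0000) / (9.2) = 0.2467
  w = (8 - (1.6)·-0.8911 - (-1)·-0.7736 - (1)·0.2467) / (7.6) = 1.1060
Iteration 2:
  x = (-9 - (3.2)·-0.7736 - (0.8)·0.2467 - (-3.1)·1.1060) / (10.1) = -0.3261
  y = (9 - (-2.2)·-0.3261 - (-1.9)·0.2467 - (2)·1.1060) / (-9.1) = -0.7186
  z = (-2 - (2.1)·-0.3261 - (3.1)·-0.7186 - (-3)·1.1060) / (9.2) = 0.4598
  w = (8 - (1.6)·-0.3261 - (-1)·-0.7186 - (1)·0.4598) / (7.6) = 0.9662

(-0.3261, -0.7186, 0.4598, 0.9662)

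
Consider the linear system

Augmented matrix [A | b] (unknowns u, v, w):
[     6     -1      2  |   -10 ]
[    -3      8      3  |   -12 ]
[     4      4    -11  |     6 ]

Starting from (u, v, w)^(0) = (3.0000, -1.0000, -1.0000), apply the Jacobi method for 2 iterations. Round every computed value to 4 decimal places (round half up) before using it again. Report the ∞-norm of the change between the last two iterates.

Iteration 1:
  u = (-10 - (-1)·-1.0000 - (2)·-1.0000) / (6) = -1.5000
  v = (-12 - (-3)·3.0000 - (3)·-1.0000) / (8) = 0.0000
  w = (6 - (4)·3.0000 - (4)·-1.0000) / (-11) = 0.1818
Iteration 2:
  u = (-10 - (-1)·0.0000 - (2)·0.1818) / (6) = -1.7273
  v = (-12 - (-3)·-1.5000 - (3)·0.1818) / (8) = -2.1307
  w = (6 - (4)·-1.5000 - (4)·0.0000) / (-11) = -1.0909
Change: (-0.2273, -2.1307, -1.2727) → max |·| = 2.1307

2.1307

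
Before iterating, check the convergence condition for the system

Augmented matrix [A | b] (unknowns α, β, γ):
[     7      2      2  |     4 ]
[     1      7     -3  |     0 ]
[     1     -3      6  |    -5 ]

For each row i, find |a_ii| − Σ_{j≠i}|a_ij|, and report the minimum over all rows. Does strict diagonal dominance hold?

2

row 1: |7| − (2+2) = 3
row 2: |7| − (1+3) = 3
row 3: |6| − (1+3) = 2
minimum over rows = 2 → strictly diagonally dominant (convergence guaranteed)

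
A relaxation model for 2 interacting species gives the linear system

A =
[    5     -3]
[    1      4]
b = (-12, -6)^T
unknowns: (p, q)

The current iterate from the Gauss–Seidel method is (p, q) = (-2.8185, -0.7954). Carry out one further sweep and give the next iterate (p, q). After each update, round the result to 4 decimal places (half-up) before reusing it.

One sweep:
  p = (-12 - (-3)·-0.7954) / (5) = -2.8772
  q = (-6 - (1)·-2.8772) / (4) = -0.7807

(-2.8772, -0.7807)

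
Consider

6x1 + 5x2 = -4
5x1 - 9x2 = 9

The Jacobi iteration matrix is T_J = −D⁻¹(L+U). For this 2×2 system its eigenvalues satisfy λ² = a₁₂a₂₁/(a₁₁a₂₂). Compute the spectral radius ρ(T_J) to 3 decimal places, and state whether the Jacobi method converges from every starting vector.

0.680

a₁₂a₂₁/(a₁₁a₂₂) = (5)·(5) / ((6)·(-9)) = -0.462963
ρ = √|-0.462963| = √0.462963 = 0.680
ρ < 1, so Jacobi converges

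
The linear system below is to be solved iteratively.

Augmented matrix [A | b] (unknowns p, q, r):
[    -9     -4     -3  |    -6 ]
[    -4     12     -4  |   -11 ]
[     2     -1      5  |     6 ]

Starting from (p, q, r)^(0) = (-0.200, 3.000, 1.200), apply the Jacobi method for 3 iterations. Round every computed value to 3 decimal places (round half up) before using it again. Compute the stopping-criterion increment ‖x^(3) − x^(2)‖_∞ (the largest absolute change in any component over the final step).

0.559

Iteration 1:
  p = (-6 - (-4)·3.000 - (-3)·1.200) / (-9) = -1.067
  q = (-11 - (-4)·-0.200 - (-4)·1.200) / (12) = -0.583
  r = (6 - (2)·-0.200 - (-1)·3.000) / (5) = 1.880
Iteration 2:
  p = (-6 - (-4)·-0.583 - (-3)·1.880) / (-9) = 0.299
  q = (-11 - (-4)·-1.067 - (-4)·1.880) / (12) = -0.646
  r = (6 - (2)·-1.067 - (-1)·-0.583) / (5) = 1.510
Iteration 3:
  p = (-6 - (-4)·-0.646 - (-3)·1.510) / (-9) = 0.450
  q = (-11 - (-4)·0.299 - (-4)·1.510) / (12) = -0.314
  r = (6 - (2)·0.299 - (-1)·-0.646) / (5) = 0.951
Change: (0.151, 0.332, -0.559) → max |·| = 0.559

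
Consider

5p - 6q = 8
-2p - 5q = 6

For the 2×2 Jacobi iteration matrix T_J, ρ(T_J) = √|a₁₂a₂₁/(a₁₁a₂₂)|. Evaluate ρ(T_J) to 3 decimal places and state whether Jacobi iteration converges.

0.693

a₁₂a₂₁/(a₁₁a₂₂) = (-6)·(-2) / ((5)·(-5)) = -0.480000
ρ = √|-0.480000| = √0.480000 = 0.693
ρ < 1, so Jacobi converges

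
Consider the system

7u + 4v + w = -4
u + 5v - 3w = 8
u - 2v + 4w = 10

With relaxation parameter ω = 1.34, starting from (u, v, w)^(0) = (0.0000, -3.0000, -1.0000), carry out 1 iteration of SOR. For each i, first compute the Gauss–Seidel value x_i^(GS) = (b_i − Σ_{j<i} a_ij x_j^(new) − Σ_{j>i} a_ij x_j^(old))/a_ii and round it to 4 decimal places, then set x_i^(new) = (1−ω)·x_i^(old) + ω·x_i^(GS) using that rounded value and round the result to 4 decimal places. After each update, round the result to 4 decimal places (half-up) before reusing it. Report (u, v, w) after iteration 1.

Iteration 1:
  u: GS value = (-4 - (4)·-3.0000 - (1)·-1.0000) / (7) = 1.2857;  u ← (1−ω)·0.0000 + ω·1.2857 = 1.7228
  v: GS value = (8 - (1)·1.7228 - (-3)·-1.0000) / (5) = 0.6554;  v ← (1−ω)·-3.0000 + ω·0.6554 = 1.8982
  w: GS value = (10 - (1)·1.7228 - (-2)·1.8982) / (4) = 3.0184;  w ← (1−ω)·-1.0000 + ω·3.0184 = 4.3847

(1.7228, 1.8982, 4.3847)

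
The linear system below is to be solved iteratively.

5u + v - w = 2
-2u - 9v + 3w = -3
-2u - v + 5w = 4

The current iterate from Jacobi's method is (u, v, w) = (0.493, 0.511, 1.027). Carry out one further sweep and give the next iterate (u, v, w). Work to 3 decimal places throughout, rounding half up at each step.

One sweep:
  u = (2 - (1)·0.511 - (-1)·1.027) / (5) = 0.503
  v = (-3 - (-2)·0.493 - (3)·1.027) / (-9) = 0.566
  w = (4 - (-2)·0.493 - (-1)·0.511) / (5) = 1.099

(0.503, 0.566, 1.099)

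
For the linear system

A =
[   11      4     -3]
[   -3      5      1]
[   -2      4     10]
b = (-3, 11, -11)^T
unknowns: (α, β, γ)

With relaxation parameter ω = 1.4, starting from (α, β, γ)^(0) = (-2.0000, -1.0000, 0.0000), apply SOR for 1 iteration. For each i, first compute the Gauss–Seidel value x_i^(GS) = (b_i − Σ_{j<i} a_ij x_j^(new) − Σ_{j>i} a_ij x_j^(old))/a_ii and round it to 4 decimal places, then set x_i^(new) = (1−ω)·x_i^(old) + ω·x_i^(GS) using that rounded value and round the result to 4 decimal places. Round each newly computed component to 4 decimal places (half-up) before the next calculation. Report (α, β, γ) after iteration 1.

(0.9273, 4.2590, -3.6653)

Iteration 1:
  α: GS value = (-3 - (4)·-1.0000 - (-3)·0.0000) / (11) = 0.0909;  α ← (1−ω)·-2.0000 + ω·0.0909 = 0.9273
  β: GS value = (11 - (-3)·0.9273 - (1)·0.0000) / (5) = 2.7564;  β ← (1−ω)·-1.0000 + ω·2.7564 = 4.2590
  γ: GS value = (-11 - (-2)·0.9273 - (4)·4.2590) / (10) = -2.6181;  γ ← (1−ω)·0.0000 + ω·-2.6181 = -3.6653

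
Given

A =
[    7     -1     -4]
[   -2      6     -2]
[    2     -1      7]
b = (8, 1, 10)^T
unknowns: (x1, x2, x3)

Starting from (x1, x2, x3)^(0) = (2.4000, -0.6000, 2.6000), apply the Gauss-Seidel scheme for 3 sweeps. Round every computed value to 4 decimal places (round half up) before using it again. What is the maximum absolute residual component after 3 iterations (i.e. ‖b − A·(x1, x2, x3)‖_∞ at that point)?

0.0756

Iteration 1:
  x1 = (8 - (-1)·-0.6000 - (-4)·2.6000) / (7) = 2.5429
  x2 = (1 - (-2)·2.5429 - (-2)·2.6000) / (6) = 1.8810
  x3 = (10 - (2)·2.5429 - (-1)·1.8810) / (7) = 0.9707
Iteration 2:
  x1 = (8 - (-1)·1.8810 - (-4)·0.9707) / (7) = 1.9663
  x2 = (1 - (-2)·1.9663 - (-2)·0.9707) / (6) = 1.1457
  x3 = (10 - (2)·1.9663 - (-1)·1.1457) / (7) = 1.0304
Iteration 3:
  x1 = (8 - (-1)·1.1457 - (-4)·1.0304) / (7) = 1.8953
  x2 = (1 - (-2)·1.8953 - (-2)·1.0304) / (6) = 1.1419
  x3 = (10 - (2)·1.8953 - (-1)·1.1419) / (7) = 1.0502
Residual b − A·x = (0.0756, 0.0396, -0.0001); ∞-norm = 0.0756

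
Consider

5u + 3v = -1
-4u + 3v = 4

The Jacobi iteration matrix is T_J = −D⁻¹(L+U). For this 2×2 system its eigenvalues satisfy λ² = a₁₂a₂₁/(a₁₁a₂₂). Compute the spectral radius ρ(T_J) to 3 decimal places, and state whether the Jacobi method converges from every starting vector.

a₁₂a₂₁/(a₁₁a₂₂) = (3)·(-4) / ((5)·(3)) = -0.800000
ρ = √|-0.800000| = √0.800000 = 0.894
ρ < 1, so Jacobi converges

0.894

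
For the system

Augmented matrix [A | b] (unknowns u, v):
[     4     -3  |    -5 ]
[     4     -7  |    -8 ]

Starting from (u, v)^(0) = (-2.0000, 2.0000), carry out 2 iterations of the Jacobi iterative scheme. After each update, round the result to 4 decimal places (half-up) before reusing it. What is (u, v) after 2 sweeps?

(-1.2500, 1.2857)

Iteration 1:
  u = (-5 - (-3)·2.0000) / (4) = 0.2500
  v = (-8 - (4)·-2.0000) / (-7) = 0.0000
Iteration 2:
  u = (-5 - (-3)·0.0000) / (4) = -1.2500
  v = (-8 - (4)·0.2500) / (-7) = 1.2857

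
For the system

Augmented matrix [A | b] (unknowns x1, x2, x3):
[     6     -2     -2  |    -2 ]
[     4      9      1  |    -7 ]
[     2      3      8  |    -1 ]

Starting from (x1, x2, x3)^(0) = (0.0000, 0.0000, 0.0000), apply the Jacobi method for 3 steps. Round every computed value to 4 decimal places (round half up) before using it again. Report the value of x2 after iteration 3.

-0.5236

Iteration 1:
  x1 = (-2 - (-2)·0.0000 - (-2)·0.0000) / (6) = -0.3333
  x2 = (-7 - (4)·0.0000 - (1)·0.0000) / (9) = -0.7778
  x3 = (-1 - (2)·0.0000 - (3)·0.0000) / (8) = -0.1250
Iteration 2:
  x1 = (-2 - (-2)·-0.7778 - (-2)·-0.1250) / (6) = -0.6343
  x2 = (-7 - (4)·-0.3333 - (1)·-0.1250) / (9) = -0.6158
  x3 = (-1 - (2)·-0.3333 - (3)·-0.7778) / (8) = 0.2500
Iteration 3:
  x1 = (-2 - (-2)·-0.6158 - (-2)·0.2500) / (6) = -0.4553
  x2 = (-7 - (4)·-0.6343 - (1)·0.2500) / (9) = -0.5236
  x3 = (-1 - (2)·-0.6343 - (3)·-0.6158) / (8) = 0.2645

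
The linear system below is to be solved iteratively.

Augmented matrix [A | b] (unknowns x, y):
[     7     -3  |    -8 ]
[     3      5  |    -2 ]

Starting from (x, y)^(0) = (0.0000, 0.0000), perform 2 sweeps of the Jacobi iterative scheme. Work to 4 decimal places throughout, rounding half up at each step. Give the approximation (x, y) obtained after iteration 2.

Iteration 1:
  x = (-8 - (-3)·0.0000) / (7) = -1.1429
  y = (-2 - (3)·0.0000) / (5) = -0.4000
Iteration 2:
  x = (-8 - (-3)·-0.4000) / (7) = -1.3143
  y = (-2 - (3)·-1.1429) / (5) = 0.2857

(-1.3143, 0.2857)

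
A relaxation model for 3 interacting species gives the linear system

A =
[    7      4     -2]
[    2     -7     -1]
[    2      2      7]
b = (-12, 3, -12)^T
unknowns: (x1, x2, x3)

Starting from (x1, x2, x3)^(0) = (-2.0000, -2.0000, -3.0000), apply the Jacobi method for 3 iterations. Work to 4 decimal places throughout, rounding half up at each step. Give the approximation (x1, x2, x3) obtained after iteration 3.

Iteration 1:
  x1 = (-12 - (4)·-2.0000 - (-2)·-3.0000) / (7) = -1.4286
  x2 = (3 - (2)·-2.0000 - (-1)·-3.0000) / (-7) = -0.5714
  x3 = (-12 - (2)·-2.0000 - (2)·-2.0000) / (7) = -0.5714
Iteration 2:
  x1 = (-12 - (4)·-0.5714 - (-2)·-0.5714) / (7) = -1.5510
  x2 = (3 - (2)·-1.4286 - (-1)·-0.5714) / (-7) = -0.7551
  x3 = (-12 - (2)·-1.4286 - (2)·-0.5714) / (7) = -1.1429
Iteration 3:
  x1 = (-12 - (4)·-0.7551 - (-2)·-1.1429) / (7) = -1.6093
  x2 = (3 - (2)·-1.5510 - (-1)·-1.1429) / (-7) = -0.7084
  x3 = (-12 - (2)·-1.5510 - (2)·-0.7551) / (7) = -1.0554

(-1.6093, -0.7084, -1.0554)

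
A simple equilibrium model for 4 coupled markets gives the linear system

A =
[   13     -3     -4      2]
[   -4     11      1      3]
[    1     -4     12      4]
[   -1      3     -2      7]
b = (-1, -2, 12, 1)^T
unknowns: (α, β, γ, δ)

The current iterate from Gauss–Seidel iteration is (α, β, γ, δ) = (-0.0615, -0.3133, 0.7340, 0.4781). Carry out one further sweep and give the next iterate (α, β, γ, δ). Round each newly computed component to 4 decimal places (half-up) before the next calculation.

(0.0031, -0.3778, 0.7144, 0.5093)

One sweep:
  α = (-1 - (-3)·-0.3133 - (-4)·0.7340 - (2)·0.4781) / (13) = 0.0031
  β = (-2 - (-4)·0.0031 - (1)·0.7340 - (3)·0.4781) / (11) = -0.3778
  γ = (12 - (1)·0.0031 - (-4)·-0.3778 - (4)·0.4781) / (12) = 0.7144
  δ = (1 - (-1)·0.0031 - (3)·-0.3778 - (-2)·0.7144) / (7) = 0.5093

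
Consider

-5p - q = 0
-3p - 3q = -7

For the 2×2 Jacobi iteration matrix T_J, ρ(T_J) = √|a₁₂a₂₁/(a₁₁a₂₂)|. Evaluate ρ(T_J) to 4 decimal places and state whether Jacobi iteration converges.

a₁₂a₂₁/(a₁₁a₂₂) = (-1)·(-3) / ((-5)·(-3)) = 0.200000
ρ = √|0.200000| = √0.200000 = 0.4472
ρ < 1, so Jacobi converges

0.4472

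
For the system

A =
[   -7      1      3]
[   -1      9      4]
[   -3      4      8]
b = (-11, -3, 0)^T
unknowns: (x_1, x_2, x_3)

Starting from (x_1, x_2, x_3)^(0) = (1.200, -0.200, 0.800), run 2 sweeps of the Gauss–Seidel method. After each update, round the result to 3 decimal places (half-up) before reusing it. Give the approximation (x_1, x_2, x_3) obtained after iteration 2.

Iteration 1:
  x_1 = (-11 - (1)·-0.200 - (3)·0.800) / (-7) = 1.886
  x_2 = (-3 - (-1)·1.886 - (4)·0.800) / (9) = -0.479
  x_3 = (0 - (-3)·1.886 - (4)·-0.479) / (8) = 0.947
Iteration 2:
  x_1 = (-11 - (1)·-0.479 - (3)·0.947) / (-7) = 1.909
  x_2 = (-3 - (-1)·1.909 - (4)·0.947) / (9) = -0.542
  x_3 = (0 - (-3)·1.909 - (4)·-0.542) / (8) = 0.987

(1.909, -0.542, 0.987)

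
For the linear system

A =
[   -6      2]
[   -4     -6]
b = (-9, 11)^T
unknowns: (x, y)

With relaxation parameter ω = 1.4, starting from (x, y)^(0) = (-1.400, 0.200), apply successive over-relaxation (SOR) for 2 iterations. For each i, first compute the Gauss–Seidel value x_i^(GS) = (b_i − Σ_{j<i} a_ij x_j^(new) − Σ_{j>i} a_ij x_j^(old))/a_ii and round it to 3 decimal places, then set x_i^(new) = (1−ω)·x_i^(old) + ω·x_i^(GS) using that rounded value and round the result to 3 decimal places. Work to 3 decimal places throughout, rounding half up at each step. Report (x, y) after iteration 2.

Iteration 1:
  x: GS value = (-9 - (2)·0.200) / (-6) = 1.567;  x ← (1−ω)·-1.400 + ω·1.567 = 2.754
  y: GS value = (11 - (-4)·2.754) / (-6) = -3.669;  y ← (1−ω)·0.200 + ω·-3.669 = -5.217
Iteration 2:
  x: GS value = (-9 - (2)·-5.217) / (-6) = -0.239;  x ← (1−ω)·2.754 + ω·-0.239 = -1.436
  y: GS value = (11 - (-4)·-1.436) / (-6) = -0.876;  y ← (1−ω)·-5.217 + ω·-0.876 = 0.860

(-1.436, 0.860)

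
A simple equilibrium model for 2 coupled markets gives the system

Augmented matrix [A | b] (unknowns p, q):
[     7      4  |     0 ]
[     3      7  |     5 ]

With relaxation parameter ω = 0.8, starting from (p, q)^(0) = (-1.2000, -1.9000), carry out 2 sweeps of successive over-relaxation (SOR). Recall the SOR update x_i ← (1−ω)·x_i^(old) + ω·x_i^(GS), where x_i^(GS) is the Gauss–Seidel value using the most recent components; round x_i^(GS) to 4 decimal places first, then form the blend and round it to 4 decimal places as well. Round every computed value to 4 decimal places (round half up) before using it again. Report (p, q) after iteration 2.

(0.1368, 0.5197)

Iteration 1:
  p: GS value = (0 - (4)·-1.9000) / (7) = 1.0857;  p ← (1−ω)·-1.2000 + ω·1.0857 = 0.6286
  q: GS value = (5 - (3)·0.6286) / (7) = 0.4449;  q ← (1−ω)·-1.9000 + ω·0.4449 = -0.0241
Iteration 2:
  p: GS value = (0 - (4)·-0.0241) / (7) = 0.0138;  p ← (1−ω)·0.6286 + ω·0.0138 = 0.1368
  q: GS value = (5 - (3)·0.1368) / (7) = 0.6557;  q ← (1−ω)·-0.0241 + ω·0.6557 = 0.5197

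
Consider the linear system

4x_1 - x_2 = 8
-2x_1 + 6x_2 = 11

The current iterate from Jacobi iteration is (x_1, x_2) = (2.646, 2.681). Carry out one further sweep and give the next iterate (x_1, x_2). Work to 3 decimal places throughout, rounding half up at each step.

One sweep:
  x_1 = (8 - (-1)·2.681) / (4) = 2.670
  x_2 = (11 - (-2)·2.646) / (6) = 2.715

(2.670, 2.715)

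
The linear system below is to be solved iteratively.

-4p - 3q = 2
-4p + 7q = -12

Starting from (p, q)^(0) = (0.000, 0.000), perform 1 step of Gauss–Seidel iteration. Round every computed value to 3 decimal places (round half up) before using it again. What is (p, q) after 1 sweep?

(-0.500, -2.000)

Iteration 1:
  p = (2 - (-3)·0.000) / (-4) = -0.500
  q = (-12 - (-4)·-0.500) / (7) = -2.000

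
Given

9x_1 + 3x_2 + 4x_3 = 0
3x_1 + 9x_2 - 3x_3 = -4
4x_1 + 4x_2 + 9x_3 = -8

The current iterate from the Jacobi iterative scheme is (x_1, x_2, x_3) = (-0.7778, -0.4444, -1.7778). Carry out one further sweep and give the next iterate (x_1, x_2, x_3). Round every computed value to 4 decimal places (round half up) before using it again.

One sweep:
  x_1 = (0 - (3)·-0.4444 - (4)·-1.7778) / (9) = 0.9383
  x_2 = (-4 - (3)·-0.7778 - (-3)·-1.7778) / (9) = -0.7778
  x_3 = (-8 - (4)·-0.7778 - (4)·-0.4444) / (9) = -0.3457

(0.9383, -0.7778, -0.3457)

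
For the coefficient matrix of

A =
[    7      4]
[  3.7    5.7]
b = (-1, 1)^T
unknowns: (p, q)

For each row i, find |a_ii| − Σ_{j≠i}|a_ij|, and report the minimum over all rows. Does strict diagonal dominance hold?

row 1: |7| − (4) = 3
row 2: |5.7| − (3.7) = 2
minimum over rows = 2 → strictly diagonally dominant (convergence guaranteed)

2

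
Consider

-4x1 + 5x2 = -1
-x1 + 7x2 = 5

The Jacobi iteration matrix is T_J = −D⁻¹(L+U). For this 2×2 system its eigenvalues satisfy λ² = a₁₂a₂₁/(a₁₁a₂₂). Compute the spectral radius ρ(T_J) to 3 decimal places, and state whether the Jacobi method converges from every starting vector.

0.423

a₁₂a₂₁/(a₁₁a₂₂) = (5)·(-1) / ((-4)·(7)) = 0.178571
ρ = √|0.178571| = √0.178571 = 0.423
ρ < 1, so Jacobi converges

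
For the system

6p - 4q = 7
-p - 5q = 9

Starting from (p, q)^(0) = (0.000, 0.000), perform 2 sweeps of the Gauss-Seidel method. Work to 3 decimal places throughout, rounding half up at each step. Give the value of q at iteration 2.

Iteration 1:
  p = (7 - (-4)·0.000) / (6) = 1.167
  q = (9 - (-1)·1.167) / (-5) = -2.033
Iteration 2:
  p = (7 - (-4)·-2.033) / (6) = -0.189
  q = (9 - (-1)·-0.189) / (-5) = -1.762

-1.762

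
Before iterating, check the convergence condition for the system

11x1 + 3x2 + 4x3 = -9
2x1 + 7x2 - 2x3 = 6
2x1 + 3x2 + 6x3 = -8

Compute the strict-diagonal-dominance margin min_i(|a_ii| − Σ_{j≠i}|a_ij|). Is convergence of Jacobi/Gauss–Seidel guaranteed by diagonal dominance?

row 1: |11| − (3+4) = 4
row 2: |7| − (2+2) = 3
row 3: |6| − (2+3) = 1
minimum over rows = 1 → strictly diagonally dominant (convergence guaranteed)

1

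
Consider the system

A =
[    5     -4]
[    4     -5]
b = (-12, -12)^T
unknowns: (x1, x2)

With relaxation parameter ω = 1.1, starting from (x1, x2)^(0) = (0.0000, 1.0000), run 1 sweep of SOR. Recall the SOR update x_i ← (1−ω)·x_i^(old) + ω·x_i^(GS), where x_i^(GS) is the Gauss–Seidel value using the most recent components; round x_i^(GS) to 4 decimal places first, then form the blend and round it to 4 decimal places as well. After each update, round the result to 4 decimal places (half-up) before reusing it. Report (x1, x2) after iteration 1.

Iteration 1:
  x1: GS value = (-12 - (-4)·1.0000) / (5) = -1.6000;  x1 ← (1−ω)·0.0000 + ω·-1.6000 = -1.7600
  x2: GS value = (-12 - (4)·-1.7600) / (-5) = 0.9920;  x2 ← (1−ω)·1.0000 + ω·0.9920 = 0.9912

(-1.7600, 0.9912)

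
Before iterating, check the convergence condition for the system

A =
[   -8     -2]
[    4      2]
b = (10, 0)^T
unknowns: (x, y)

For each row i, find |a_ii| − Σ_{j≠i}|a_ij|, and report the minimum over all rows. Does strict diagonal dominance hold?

row 1: |-8| − (2) = 6
row 2: |2| − (4) = -2
minimum over rows = -2 → not strictly diagonally dominant

-2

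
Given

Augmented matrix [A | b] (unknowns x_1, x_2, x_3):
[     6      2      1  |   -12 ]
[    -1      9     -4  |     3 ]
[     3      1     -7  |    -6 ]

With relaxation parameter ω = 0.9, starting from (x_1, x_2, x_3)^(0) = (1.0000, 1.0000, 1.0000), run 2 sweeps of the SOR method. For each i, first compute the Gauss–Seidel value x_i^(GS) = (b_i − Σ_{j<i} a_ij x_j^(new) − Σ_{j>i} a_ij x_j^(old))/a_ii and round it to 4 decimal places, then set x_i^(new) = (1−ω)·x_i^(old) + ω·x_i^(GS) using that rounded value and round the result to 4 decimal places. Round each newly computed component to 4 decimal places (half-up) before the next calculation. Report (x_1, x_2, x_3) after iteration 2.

Iteration 1:
  x_1: GS value = (-12 - (2)·1.0000 - (1)·1.0000) / (6) = -2.5000;  x_1 ← (1−ω)·1.0000 + ω·-2.5000 = -2.1500
  x_2: GS value = (3 - (-1)·-2.1500 - (-4)·1.0000) / (9) = 0.5389;  x_2 ← (1−ω)·1.0000 + ω·0.5389 = 0.5850
  x_3: GS value = (-6 - (3)·-2.1500 - (1)·0.5850) / (-7) = 0.0193;  x_3 ← (1−ω)·1.0000 + ω·0.0193 = 0.1174
Iteration 2:
  x_1: GS value = (-12 - (2)·0.5850 - (1)·0.1174) / (6) = -2.2146;  x_1 ← (1−ω)·-2.1500 + ω·-2.2146 = -2.2081
  x_2: GS value = (3 - (-1)·-2.2081 - (-4)·0.1174) / (9) = 0.1402;  x_2 ← (1−ω)·0.5850 + ω·0.1402 = 0.1847
  x_3: GS value = (-6 - (3)·-2.2081 - (1)·0.1847) / (-7) = -0.0628;  x_3 ← (1−ω)·0.1174 + ω·-0.0628 = -0.0448

(-2.2081, 0.1847, -0.0448)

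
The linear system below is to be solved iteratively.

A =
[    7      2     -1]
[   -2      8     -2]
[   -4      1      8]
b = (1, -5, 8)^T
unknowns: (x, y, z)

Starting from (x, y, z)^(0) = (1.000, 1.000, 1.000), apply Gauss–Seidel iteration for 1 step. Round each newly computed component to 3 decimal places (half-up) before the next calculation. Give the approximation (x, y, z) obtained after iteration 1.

Iteration 1:
  x = (1 - (2)·1.000 - (-1)·1.000) / (7) = 0.000
  y = (-5 - (-2)·0.000 - (-2)·1.000) / (8) = -0.375
  z = (8 - (-4)·0.000 - (1)·-0.375) / (8) = 1.047

(0.000, -0.375, 1.047)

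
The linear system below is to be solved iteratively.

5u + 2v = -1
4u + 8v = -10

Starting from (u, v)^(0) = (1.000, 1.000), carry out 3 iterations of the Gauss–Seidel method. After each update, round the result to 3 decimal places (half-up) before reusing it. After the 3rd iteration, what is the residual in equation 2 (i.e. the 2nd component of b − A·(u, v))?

0.000

Iteration 1:
  u = (-1 - (2)·1.000) / (5) = -0.600
  v = (-10 - (4)·-0.600) / (8) = -0.950
Iteration 2:
  u = (-1 - (2)·-0.950) / (5) = 0.180
  v = (-10 - (4)·0.180) / (8) = -1.340
Iteration 3:
  u = (-1 - (2)·-1.340) / (5) = 0.336
  v = (-10 - (4)·0.336) / (8) = -1.418
Residual b − A·x = (0.156, 0.000)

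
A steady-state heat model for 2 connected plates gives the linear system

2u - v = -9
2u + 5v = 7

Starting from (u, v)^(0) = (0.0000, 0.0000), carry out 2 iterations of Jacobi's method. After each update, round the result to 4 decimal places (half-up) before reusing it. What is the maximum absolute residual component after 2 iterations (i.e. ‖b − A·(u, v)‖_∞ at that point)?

Iteration 1:
  u = (-9 - (-1)·0.0000) / (2) = -4.5000
  v = (7 - (2)·0.0000) / (5) = 1.4000
Iteration 2:
  u = (-9 - (-1)·1.4000) / (2) = -3.8000
  v = (7 - (2)·-4.5000) / (5) = 3.2000
Residual b − A·x = (1.8000, -1.4000); ∞-norm = 1.8000

1.8000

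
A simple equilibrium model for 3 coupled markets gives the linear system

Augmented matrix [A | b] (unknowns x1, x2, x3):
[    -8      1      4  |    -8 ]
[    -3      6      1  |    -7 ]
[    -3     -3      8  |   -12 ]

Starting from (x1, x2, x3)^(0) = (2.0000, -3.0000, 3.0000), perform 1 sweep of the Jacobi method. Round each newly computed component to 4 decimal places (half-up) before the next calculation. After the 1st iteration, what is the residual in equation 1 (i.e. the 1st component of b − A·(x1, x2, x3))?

17.1667

Iteration 1:
  x1 = (-8 - (1)·-3.0000 - (4)·3.0000) / (-8) = 2.1250
  x2 = (-7 - (-3)·2.0000 - (1)·3.0000) / (6) = -0.6667
  x3 = (-12 - (-3)·2.0000 - (-3)·-3.0000) / (8) = -1.8750
Residual b − A·x = (17.1667, 5.2502, 7.3749)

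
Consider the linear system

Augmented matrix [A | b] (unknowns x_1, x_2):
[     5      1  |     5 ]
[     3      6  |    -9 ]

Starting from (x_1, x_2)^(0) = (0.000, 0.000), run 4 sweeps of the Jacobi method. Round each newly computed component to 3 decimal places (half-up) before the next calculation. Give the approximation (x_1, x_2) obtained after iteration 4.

Iteration 1:
  x_1 = (5 - (1)·0.000) / (5) = 1.000
  x_2 = (-9 - (3)·0.000) / (6) = -1.500
Iteration 2:
  x_1 = (5 - (1)·-1.500) / (5) = 1.300
  x_2 = (-9 - (3)·1.000) / (6) = -2.000
Iteration 3:
  x_1 = (5 - (1)·-2.000) / (5) = 1.400
  x_2 = (-9 - (3)·1.300) / (6) = -2.150
Iteration 4:
  x_1 = (5 - (1)·-2.150) / (5) = 1.430
  x_2 = (-9 - (3)·1.400) / (6) = -2.200

(1.430, -2.200)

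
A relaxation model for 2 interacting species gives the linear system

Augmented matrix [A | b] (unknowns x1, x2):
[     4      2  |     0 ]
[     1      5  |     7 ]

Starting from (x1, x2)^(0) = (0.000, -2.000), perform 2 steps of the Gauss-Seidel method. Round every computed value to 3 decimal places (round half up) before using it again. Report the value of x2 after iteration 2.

1.520

Iteration 1:
  x1 = (0 - (2)·-2.000) / (4) = 1.000
  x2 = (7 - (1)·1.000) / (5) = 1.200
Iteration 2:
  x1 = (0 - (2)·1.200) / (4) = -0.600
  x2 = (7 - (1)·-0.600) / (5) = 1.520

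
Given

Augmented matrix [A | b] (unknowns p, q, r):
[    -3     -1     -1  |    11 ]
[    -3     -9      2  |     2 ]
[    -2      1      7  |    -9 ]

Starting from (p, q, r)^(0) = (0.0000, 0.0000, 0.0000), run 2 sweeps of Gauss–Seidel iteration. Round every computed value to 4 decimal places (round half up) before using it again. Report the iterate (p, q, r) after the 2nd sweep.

(-3.1746, 0.2857, -2.2336)

Iteration 1:
  p = (11 - (-1)·0.0000 - (-1)·0.0000) / (-3) = -3.6667
  q = (2 - (-3)·-3.6667 - (2)·0.0000) / (-9) = 1.0000
  r = (-9 - (-2)·-3.6667 - (1)·1.0000) / (7) = -2.4762
Iteration 2:
  p = (11 - (-1)·1.0000 - (-1)·-2.4762) / (-3) = -3.1746
  q = (2 - (-3)·-3.1746 - (2)·-2.4762) / (-9) = 0.2857
  r = (-9 - (-2)·-3.1746 - (1)·0.2857) / (7) = -2.2336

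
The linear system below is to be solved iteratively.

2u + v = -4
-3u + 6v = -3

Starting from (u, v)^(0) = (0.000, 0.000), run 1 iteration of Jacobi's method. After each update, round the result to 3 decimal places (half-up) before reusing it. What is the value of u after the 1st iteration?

Iteration 1:
  u = (-4 - (1)·0.000) / (2) = -2.000
  v = (-3 - (-3)·0.000) / (6) = -0.500

-2.000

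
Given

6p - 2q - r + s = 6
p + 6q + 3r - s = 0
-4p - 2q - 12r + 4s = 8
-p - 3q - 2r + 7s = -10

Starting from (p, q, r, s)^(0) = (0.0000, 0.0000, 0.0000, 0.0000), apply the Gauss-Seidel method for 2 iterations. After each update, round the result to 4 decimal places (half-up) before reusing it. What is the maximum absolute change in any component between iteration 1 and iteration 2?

Iteration 1:
  p = (6 - (-2)·0.0000 - (-1)·0.0000 - (1)·0.0000) / (6) = 1.0000
  q = (0 - (1)·1.0000 - (3)·0.0000 - (-1)·0.0000) / (6) = -0.1667
  r = (8 - (-4)·1.0000 - (-2)·-0.1667 - (4)·0.0000) / (-12) = -0.9722
  s = (-10 - (-1)·1.0000 - (-3)·-0.1667 - (-2)·-0.9722) / (7) = -1.6349
Iteration 2:
  p = (6 - (-2)·-0.1667 - (-1)·-0.9722 - (1)·-1.6349) / (6) = 1.0549
  q = (0 - (1)·1.0549 - (3)·-0.9722 - (-1)·-1.6349) / (6) = 0.0378
  r = (8 - (-4)·1.0549 - (-2)·0.0378 - (4)·-1.6349) / (-12) = -1.5696
  s = (-10 - (-1)·1.0549 - (-3)·0.0378 - (-2)·-1.5696) / (7) = -1.7101
Change: (0.0549, 0.2045, -0.5974, -0.0752) → max |·| = 0.5974

0.5974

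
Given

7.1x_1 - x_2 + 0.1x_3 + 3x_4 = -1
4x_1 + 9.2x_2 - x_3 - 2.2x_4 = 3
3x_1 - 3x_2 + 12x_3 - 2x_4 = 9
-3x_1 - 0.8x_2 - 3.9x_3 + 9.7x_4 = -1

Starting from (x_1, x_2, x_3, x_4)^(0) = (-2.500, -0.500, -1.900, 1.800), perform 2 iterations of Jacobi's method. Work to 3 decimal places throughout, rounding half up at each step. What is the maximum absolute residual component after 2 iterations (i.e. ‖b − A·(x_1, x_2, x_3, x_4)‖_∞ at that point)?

Iteration 1:
  x_1 = (-1 - (-1)·-0.500 - (0.1)·-1.900 - (3)·1.800) / (7.1) = -0.945
  x_2 = (3 - (4)·-2.500 - (-1)·-1.900 - (-2.2)·1.800) / (9.2) = 1.637
  x_3 = (9 - (3)·-2.500 - (-3)·-0.500 - (-2)·1.800) / (12) = 1.550
  x_4 = (-1 - (-3)·-2.500 - (-0.8)·-0.500 - (-3.9)·-1.900) / (9.7) = -1.681
Iteration 2:
  x_1 = (-1 - (-1)·1.637 - (0.1)·1.550 - (3)·-1.681) / (7.1) = 0.778
  x_2 = (3 - (4)·-0.945 - (-1)·1.550 - (-2.2)·-1.681) / (9.2) = 0.503
  x_3 = (9 - (3)·-0.945 - (-3)·1.637 - (-2)·-1.681) / (12) = 1.115
  x_4 = (-1 - (-3)·-0.945 - (-0.8)·1.637 - (-3.9)·1.550) / (9.7) = 0.363
Residual b − A·x = (-7.221, -2.826, -4.479, 2.564); ∞-norm = 7.221

7.221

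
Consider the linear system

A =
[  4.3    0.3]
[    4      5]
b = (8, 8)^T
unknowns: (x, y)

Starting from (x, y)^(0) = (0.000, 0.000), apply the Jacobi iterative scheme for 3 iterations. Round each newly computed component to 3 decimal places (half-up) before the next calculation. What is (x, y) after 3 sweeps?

Iteration 1:
  x = (8 - (0.3)·0.000) / (4.3) = 1.860
  y = (8 - (4)·0.000) / (5) = 1.600
Iteration 2:
  x = (8 - (0.3)·1.600) / (4.3) = 1.749
  y = (8 - (4)·1.860) / (5) = 0.112
Iteration 3:
  x = (8 - (0.3)·0.112) / (4.3) = 1.853
  y = (8 - (4)·1.749) / (5) = 0.201

(1.853, 0.201)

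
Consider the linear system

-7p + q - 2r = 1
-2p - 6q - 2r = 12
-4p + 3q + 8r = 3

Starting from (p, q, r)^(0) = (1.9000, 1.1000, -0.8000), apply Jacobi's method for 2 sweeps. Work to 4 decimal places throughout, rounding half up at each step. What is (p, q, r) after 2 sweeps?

(-0.7417, -2.3851, 1.3840)

Iteration 1:
  p = (1 - (1)·1.1000 - (-2)·-0.8000) / (-7) = 0.2429
  q = (12 - (-2)·1.9000 - (-2)·-0.8000) / (-6) = -2.3667
  r = (3 - (-4)·1.9000 - (3)·1.1000) / (8) = 0.9125
Iteration 2:
  p = (1 - (1)·-2.3667 - (-2)·0.9125) / (-7) = -0.7417
  q = (12 - (-2)·0.2429 - (-2)·0.9125) / (-6) = -2.3851
  r = (3 - (-4)·0.2429 - (3)·-2.3667) / (8) = 1.3840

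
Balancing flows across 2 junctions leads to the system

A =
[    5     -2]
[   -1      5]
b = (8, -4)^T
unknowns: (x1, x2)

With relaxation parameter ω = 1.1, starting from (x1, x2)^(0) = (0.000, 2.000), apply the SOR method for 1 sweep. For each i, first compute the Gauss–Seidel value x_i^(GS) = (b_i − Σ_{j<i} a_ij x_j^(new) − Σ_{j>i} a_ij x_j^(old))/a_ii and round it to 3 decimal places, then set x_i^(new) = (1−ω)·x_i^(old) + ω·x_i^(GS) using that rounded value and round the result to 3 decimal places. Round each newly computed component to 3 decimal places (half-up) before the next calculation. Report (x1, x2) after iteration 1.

Iteration 1:
  x1: GS value = (8 - (-2)·2.000) / (5) = 2.400;  x1 ← (1−ω)·0.000 + ω·2.400 = 2.640
  x2: GS value = (-4 - (-1)·2.640) / (5) = -0.272;  x2 ← (1−ω)·2.000 + ω·-0.272 = -0.499

(2.640, -0.499)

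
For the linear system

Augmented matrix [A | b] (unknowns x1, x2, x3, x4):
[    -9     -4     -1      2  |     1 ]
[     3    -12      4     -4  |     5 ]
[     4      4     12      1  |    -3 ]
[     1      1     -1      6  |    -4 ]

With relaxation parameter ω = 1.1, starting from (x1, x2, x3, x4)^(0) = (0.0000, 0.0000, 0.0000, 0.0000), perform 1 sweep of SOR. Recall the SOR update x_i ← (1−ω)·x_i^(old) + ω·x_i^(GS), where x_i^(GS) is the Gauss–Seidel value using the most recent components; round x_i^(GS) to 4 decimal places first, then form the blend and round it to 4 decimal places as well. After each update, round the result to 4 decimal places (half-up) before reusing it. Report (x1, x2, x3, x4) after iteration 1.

(-0.1222, -0.4919, -0.0498, -0.6299)

Iteration 1:
  x1: GS value = (1 - (-4)·0.0000 - (-1)·0.0000 - (2)·0.0000) / (-9) = -0.1111;  x1 ← (1−ω)·0.0000 + ω·-0.1111 = -0.1222
  x2: GS value = (5 - (3)·-0.1222 - (4)·0.0000 - (-4)·0.0000) / (-12) = -0.4472;  x2 ← (1−ω)·0.0000 + ω·-0.4472 = -0.4919
  x3: GS value = (-3 - (4)·-0.1222 - (4)·-0.4919 - (1)·0.0000) / (12) = -0.0453;  x3 ← (1−ω)·0.0000 + ω·-0.0453 = -0.0498
  x4: GS value = (-4 - (1)·-0.1222 - (1)·-0.4919 - (-1)·-0.0498) / (6) = -0.5726;  x4 ← (1−ω)·0.0000 + ω·-0.5726 = -0.6299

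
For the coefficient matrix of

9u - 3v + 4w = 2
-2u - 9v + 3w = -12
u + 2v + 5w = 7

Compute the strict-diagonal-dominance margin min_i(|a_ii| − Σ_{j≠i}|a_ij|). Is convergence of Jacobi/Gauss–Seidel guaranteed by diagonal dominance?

2

row 1: |9| − (3+4) = 2
row 2: |-9| − (2+3) = 4
row 3: |5| − (1+2) = 2
minimum over rows = 2 → strictly diagonally dominant (convergence guaranteed)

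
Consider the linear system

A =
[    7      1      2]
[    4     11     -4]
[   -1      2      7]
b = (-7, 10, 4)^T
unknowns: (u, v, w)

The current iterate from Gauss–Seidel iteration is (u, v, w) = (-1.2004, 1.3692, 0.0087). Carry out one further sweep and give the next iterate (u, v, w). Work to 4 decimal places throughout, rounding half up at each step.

(-1.1981, 1.3479, 0.0152)

One sweep:
  u = (-7 - (1)·1.3692 - (2)·0.0087) / (7) = -1.1981
  v = (10 - (4)·-1.1981 - (-4)·0.0087) / (11) = 1.3479
  w = (4 - (-1)·-1.1981 - (2)·1.3479) / (7) = 0.0152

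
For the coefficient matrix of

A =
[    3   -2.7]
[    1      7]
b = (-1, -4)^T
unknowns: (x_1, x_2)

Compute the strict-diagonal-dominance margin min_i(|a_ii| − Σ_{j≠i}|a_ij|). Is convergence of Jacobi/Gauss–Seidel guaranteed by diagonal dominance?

row 1: |3| − (2.7) = 0.3
row 2: |7| − (1) = 6
minimum over rows = 0.3 → strictly diagonally dominant (convergence guaranteed)

0.3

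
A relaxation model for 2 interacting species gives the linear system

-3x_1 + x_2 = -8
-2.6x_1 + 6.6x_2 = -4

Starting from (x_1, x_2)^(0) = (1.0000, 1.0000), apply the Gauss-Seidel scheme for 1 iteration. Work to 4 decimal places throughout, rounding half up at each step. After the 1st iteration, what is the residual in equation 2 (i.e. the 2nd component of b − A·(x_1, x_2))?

Iteration 1:
  x_1 = (-8 - (1)·1.0000) / (-3) = 3.0000
  x_2 = (-4 - (-2.6)·3.0000) / (6.6) = 0.5758
Residual b − A·x = (0.4242, -0.0003)

-0.0003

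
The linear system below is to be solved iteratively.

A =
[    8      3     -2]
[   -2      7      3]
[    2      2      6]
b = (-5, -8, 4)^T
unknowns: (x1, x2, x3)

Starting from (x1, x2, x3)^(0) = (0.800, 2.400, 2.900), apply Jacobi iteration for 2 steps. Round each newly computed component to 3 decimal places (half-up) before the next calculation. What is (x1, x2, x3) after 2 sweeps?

Iteration 1:
  x1 = (-5 - (3)·2.400 - (-2)·2.900) / (8) = -0.800
  x2 = (-8 - (-2)·0.800 - (3)·2.900) / (7) = -2.157
  x3 = (4 - (2)·0.800 - (2)·2.400) / (6) = -0.400
Iteration 2:
  x1 = (-5 - (3)·-2.157 - (-2)·-0.400) / (8) = 0.084
  x2 = (-8 - (-2)·-0.800 - (3)·-0.400) / (7) = -1.200
  x3 = (4 - (2)·-0.800 - (2)·-2.157) / (6) = 1.652

(0.084, -1.200, 1.652)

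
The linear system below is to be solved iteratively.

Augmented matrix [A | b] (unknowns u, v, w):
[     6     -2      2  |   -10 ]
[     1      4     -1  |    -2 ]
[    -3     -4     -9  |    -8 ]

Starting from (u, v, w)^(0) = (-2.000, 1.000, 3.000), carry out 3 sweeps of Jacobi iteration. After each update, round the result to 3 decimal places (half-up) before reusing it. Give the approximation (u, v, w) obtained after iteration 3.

(-1.991, 0.280, 1.324)

Iteration 1:
  u = (-10 - (-2)·1.000 - (2)·3.000) / (6) = -2.333
  v = (-2 - (1)·-2.000 - (-1)·3.000) / (4) = 0.750
  w = (-8 - (-3)·-2.000 - (-4)·1.000) / (-9) = 1.111
Iteration 2:
  u = (-10 - (-2)·0.750 - (2)·1.111) / (6) = -1.787
  v = (-2 - (1)·-2.333 - (-1)·1.111) / (4) = 0.361
  w = (-8 - (-3)·-2.333 - (-4)·0.750) / (-9) = 1.333
Iteration 3:
  u = (-10 - (-2)·0.361 - (2)·1.333) / (6) = -1.991
  v = (-2 - (1)·-1.787 - (-1)·1.333) / (4) = 0.280
  w = (-8 - (-3)·-1.787 - (-4)·0.361) / (-9) = 1.324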